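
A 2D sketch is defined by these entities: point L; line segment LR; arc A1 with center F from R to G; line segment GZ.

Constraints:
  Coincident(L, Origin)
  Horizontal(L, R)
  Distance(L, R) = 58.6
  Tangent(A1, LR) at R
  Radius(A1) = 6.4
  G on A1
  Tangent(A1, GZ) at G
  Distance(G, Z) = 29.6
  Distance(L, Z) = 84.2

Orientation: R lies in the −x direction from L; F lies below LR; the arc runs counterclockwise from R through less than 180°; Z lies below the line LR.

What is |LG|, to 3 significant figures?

64.2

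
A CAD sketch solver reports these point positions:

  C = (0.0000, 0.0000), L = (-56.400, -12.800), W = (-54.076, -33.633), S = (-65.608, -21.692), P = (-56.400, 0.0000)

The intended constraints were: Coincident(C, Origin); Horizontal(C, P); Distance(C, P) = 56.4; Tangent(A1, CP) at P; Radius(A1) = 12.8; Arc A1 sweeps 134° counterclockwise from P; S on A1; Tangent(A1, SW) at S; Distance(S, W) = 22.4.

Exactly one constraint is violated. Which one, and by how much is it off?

Distance(S, W) = 22.4 — off by 5.80.

C = (0.00, 0.00) ✓; C.y = 0.00, P.y = 0.00 ✓; |CP| = 56.40 ✓; ∠(LP, PC) = 90.00° ✓; |LP| = 12.80 ✓; bearing(L→S) − bearing(L→P) = 134.0° ✓; |LS| = 12.80 ✓; ∠(LS, SW) = 90.00° ✓; |SW| = 16.60 ✗.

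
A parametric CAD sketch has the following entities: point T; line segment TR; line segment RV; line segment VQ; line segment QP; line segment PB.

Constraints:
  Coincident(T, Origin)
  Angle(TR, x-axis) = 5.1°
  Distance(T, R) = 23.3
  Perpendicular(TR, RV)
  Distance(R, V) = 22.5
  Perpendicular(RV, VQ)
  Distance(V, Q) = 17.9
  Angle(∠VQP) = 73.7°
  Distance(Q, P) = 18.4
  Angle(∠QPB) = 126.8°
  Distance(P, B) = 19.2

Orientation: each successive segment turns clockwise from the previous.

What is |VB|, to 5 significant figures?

24.943

∠VQP = 73.7° gives QP at 78.800° from the x-axis; with |QP| = 18.4, P = (10.953, -3.8813). ∠QPB = 126.8° gives PB at 25.600° from the x-axis; with |PB| = 19.2, B = (28.268, 4.4147). Then |VB| = |B − V| = 24.943.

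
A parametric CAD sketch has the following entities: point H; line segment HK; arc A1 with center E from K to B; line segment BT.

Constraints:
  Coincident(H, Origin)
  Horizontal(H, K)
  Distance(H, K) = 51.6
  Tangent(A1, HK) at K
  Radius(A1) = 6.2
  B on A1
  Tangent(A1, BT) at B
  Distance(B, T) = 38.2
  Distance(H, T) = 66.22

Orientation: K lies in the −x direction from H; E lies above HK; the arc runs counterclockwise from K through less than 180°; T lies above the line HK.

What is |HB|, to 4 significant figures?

45.92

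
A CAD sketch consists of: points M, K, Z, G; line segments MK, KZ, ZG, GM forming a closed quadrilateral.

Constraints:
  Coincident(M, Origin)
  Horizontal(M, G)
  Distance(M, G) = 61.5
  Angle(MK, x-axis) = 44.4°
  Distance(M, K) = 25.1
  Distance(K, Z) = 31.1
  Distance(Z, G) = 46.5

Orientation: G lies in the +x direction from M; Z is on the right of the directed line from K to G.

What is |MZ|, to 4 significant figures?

21.73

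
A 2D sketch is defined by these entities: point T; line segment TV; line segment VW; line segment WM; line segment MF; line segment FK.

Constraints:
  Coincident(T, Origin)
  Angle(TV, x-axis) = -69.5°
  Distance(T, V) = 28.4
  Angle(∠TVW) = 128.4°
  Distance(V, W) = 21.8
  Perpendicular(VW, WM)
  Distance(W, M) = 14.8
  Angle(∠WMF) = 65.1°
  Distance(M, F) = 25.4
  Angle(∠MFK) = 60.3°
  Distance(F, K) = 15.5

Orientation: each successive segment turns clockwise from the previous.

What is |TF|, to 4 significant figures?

24.46

The perpendicularity gives WM at right angles to VW, so WM runs at 148.9°; with |WM| = 14.8, M = (-13.99, -37.62). ∠WMF = 65.1° gives MF at 34.00° from the x-axis; with |MF| = 25.4, F = (7.070, -23.42). Then |TF| = |F − T| = 24.46.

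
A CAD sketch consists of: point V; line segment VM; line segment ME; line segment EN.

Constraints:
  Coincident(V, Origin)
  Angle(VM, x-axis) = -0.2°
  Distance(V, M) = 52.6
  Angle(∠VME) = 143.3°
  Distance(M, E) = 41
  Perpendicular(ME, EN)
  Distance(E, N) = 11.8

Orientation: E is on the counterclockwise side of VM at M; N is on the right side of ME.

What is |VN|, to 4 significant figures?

93.74

V is at the origin; VM runs at -0.2° with length 52.6, so M = 52.6·(cos -0.2°, sin -0.2°) = (52.60, -0.1836). ∠VME = 143.3°, so ME runs at -0.2° + (180° − 143.3°) = 36.50° from the x-axis; with |ME| = 41.0, E = M + 41.0·(cos 36.50°, sin 36.50°) = (85.56, 24.20). The perpendicularity gives EN at right angles to ME; with |EN| = 11.8 on the right of ME, N = E + 11.8·(0.5948, -0.8039) = (92.58, 14.72). Then |VN| = |N − V| = 93.74.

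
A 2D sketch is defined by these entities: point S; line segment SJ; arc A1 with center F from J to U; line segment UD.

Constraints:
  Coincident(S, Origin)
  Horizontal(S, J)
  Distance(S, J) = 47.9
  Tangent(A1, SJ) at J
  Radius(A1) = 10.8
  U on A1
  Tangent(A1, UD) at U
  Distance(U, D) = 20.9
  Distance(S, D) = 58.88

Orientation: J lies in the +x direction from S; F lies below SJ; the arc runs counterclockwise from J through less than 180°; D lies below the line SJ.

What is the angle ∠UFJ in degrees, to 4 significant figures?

117.2°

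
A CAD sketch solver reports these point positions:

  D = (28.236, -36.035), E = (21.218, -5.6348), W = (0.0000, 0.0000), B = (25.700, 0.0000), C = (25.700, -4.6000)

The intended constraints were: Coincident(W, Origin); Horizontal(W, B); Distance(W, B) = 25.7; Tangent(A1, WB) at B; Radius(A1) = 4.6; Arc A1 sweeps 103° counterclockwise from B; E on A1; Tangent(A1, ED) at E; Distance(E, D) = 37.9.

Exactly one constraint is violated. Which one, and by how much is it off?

Distance(E, D) = 37.9 — off by 6.70.

W = (0.00, 0.00) ✓; W.y = 0.00, B.y = 0.00 ✓; |WB| = 25.70 ✓; ∠(CB, BW) = 90.00° ✓; |CB| = 4.600 ✓; bearing(C→E) − bearing(C→B) = 103.0° ✓; |CE| = 4.600 ✓; ∠(CE, ED) = 90.00° ✓; |ED| = 31.20 ✗.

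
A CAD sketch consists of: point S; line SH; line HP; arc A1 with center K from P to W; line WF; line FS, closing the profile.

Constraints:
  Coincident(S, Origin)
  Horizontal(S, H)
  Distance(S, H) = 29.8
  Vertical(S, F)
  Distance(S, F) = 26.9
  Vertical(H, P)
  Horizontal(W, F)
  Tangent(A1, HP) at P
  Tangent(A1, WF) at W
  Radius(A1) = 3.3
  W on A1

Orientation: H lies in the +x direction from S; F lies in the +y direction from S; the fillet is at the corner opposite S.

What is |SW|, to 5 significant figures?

37.761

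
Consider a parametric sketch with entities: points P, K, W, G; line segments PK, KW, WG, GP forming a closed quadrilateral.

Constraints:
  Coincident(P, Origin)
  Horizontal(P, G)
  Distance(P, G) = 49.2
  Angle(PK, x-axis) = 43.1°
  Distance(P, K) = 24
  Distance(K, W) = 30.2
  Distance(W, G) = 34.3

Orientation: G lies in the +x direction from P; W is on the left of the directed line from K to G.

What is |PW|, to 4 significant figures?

54.06

P is at the origin; P and G share the same y with |PG| = 49.2 and G in +x, so G = (49.2, 0). PK runs at 43.1° with |PK| = 24.0, so K = (17.52, 16.40). W is determined by |KW| = 30.2 and |WG| = 34.3 together: it lies at the intersection of circle(K, 30.2) and circle(G, 34.3). With |KG| = 35.67, the foot of the radical line on KG is 14.13 from K and the perpendicular offset is √(30.2² − 14.13²) = 26.69. Taking the left-of-KG solution: W = (42.34, 33.61).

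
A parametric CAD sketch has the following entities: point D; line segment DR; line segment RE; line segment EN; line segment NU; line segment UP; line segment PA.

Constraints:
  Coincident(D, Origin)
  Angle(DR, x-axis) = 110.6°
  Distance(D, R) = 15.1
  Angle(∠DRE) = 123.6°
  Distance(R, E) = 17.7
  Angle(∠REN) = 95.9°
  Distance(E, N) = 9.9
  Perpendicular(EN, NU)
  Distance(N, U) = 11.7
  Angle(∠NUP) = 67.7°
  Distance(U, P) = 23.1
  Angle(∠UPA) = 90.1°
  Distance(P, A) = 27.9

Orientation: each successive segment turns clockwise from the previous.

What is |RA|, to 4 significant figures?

40.51

D is at the origin; DR runs at 110.6° with length 15.1, so R = (-5.313, 14.13). ∠DRE = 123.6° gives RE at 54.20° from the x-axis; with |RE| = 17.7, E = (5.041, 28.49). ∠REN = 95.9° gives EN at -29.90° from the x-axis; with |EN| = 9.9, N = (13.62, 23.56). The perpendicularity gives NU at right angles to EN, so NU runs at -119.9°; with |NU| = 11.7, U = (7.791, 13.41). ∠NUP = 67.7° gives UP at 127.8° from the x-axis; with |UP| = 23.1, P = (-6.367, 31.67). ∠UPA = 90.1° gives PA at 37.90° from the x-axis; with |PA| = 27.9, A = (15.65, 48.80). Then |RA| = |A − R| = 40.51.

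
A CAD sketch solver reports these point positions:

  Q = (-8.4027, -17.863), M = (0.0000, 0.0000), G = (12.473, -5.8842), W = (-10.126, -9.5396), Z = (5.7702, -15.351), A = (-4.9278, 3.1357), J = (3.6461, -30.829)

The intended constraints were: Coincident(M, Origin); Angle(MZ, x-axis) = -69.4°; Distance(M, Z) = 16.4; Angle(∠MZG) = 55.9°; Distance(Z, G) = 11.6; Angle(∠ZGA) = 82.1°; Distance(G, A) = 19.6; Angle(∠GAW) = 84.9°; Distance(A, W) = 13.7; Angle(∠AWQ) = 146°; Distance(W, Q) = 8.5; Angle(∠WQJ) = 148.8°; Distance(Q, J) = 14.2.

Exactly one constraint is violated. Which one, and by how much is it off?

Distance(Q, J) = 14.2 — off by 3.50.

M = (0.00, 0.00) ✓; MZ at -69.40° ✓; |MZ| = 16.40 ✓; ∠MZG = 55.90° ✓; |ZG| = 11.60 ✓; ∠ZGA = 82.10° ✓; |GA| = 19.60 ✓; ∠GAW = 84.90° ✓; |AW| = 13.70 ✓; ∠AWQ = 146.0° ✓; |WQ| = 8.500 ✓; ∠WQJ = 148.8° ✓; |QJ| = 17.70 ✗.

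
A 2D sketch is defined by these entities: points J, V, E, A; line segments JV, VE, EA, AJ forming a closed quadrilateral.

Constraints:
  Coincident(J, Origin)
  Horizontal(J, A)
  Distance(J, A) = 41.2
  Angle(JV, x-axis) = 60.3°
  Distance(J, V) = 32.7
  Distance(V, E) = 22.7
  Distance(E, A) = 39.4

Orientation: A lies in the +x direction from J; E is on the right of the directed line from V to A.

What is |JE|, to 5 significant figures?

10.356

J is at the origin; JA is horizontal with |JA| = 41.2 and A in +x, so A = (41.2, 0). JV runs at 60.3° with |JV| = 32.7, so V = (16.201, 28.404). E is determined by |VE| = 22.7 and |EA| = 39.4 together: it lies at the intersection of circle(V, 22.7) and circle(A, 39.4). With |VA| = 37.838, the foot of the radical line on VA is 5.2151 from V and the perpendicular offset is √(22.7² − 5.2151²) = 22.093. Taking the right-of-VA solution: E = (3.0623, 9.8934).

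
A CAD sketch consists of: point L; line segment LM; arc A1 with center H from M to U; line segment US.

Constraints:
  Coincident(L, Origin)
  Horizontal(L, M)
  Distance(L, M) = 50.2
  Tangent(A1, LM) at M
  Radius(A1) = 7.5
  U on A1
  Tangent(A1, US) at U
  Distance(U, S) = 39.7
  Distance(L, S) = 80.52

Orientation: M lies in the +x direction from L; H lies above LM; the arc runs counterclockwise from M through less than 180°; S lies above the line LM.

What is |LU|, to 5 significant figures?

57.736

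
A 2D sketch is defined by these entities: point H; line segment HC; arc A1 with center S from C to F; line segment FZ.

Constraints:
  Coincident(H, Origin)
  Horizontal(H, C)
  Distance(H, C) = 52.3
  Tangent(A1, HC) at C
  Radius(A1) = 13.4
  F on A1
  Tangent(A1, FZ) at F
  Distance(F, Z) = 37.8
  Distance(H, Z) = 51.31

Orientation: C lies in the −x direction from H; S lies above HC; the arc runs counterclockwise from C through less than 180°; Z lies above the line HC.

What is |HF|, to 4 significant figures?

40.70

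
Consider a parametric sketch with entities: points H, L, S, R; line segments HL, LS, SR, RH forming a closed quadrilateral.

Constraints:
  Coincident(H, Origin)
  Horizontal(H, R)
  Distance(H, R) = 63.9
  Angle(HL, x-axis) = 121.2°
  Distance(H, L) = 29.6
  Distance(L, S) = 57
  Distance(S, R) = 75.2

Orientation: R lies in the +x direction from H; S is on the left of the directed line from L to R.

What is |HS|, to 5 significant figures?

69.747

Checks: |LS| = 57.00 ✓; |SR| = 75.20 ✓.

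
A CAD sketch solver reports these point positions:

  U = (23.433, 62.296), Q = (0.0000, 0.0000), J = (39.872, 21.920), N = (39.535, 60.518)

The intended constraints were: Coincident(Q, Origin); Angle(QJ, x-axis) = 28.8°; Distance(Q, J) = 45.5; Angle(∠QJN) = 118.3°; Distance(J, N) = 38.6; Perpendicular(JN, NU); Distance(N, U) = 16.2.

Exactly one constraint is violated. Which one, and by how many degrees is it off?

Perpendicular(JN, NU) — off by 6.80°.

Q = (0.00, 0.00) ✓; QJ at 28.80° ✓; |QJ| = 45.50 ✓; ∠QJN = 118.3° ✓; |JN| = 38.60 ✓; ∠(JN, NU) = 83.20° ✗; |NU| = 16.20 ✓.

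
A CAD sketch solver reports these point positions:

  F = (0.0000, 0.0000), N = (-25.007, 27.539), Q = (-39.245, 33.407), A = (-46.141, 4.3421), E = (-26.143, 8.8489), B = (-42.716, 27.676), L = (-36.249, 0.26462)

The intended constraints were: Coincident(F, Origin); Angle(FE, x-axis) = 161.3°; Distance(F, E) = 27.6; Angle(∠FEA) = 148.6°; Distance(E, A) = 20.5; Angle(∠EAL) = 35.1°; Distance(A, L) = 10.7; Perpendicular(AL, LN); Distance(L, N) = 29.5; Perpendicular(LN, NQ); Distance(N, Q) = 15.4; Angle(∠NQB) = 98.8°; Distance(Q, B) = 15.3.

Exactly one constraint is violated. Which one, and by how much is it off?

Distance(Q, B) = 15.3 — off by 8.60.

F = (0.00, 0.00) ✓; FE at 161.3° ✓; |FE| = 27.60 ✓; ∠FEA = 148.6° ✓; |EA| = 20.50 ✓; ∠EAL = 35.10° ✓; |AL| = 10.70 ✓; ∠(AL, LN) = 90.00° ✓; |LN| = 29.50 ✓; ∠(LN, NQ) = 90.00° ✓; |NQ| = 15.40 ✓; ∠NQB = 98.80° ✓; |QB| = 6.700 ✗.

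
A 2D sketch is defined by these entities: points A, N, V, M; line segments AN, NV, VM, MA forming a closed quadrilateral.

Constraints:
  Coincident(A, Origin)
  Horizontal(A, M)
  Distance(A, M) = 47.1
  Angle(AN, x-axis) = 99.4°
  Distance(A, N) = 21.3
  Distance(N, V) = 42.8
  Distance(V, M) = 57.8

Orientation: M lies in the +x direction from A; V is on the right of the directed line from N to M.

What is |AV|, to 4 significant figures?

22.63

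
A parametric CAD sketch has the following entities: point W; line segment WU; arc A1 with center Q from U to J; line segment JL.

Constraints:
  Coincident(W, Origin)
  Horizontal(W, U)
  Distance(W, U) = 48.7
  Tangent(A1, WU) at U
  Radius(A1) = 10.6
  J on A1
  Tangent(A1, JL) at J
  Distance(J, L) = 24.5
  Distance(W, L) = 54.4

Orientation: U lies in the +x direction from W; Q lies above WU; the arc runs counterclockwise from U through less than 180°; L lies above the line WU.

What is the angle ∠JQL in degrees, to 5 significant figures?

66.604°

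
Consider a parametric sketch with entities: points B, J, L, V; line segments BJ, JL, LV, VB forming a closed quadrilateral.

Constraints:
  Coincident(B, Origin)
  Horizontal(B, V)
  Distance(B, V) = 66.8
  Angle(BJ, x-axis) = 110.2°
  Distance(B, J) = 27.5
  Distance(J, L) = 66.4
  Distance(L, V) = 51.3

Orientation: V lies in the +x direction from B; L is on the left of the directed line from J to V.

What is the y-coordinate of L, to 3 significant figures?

49.3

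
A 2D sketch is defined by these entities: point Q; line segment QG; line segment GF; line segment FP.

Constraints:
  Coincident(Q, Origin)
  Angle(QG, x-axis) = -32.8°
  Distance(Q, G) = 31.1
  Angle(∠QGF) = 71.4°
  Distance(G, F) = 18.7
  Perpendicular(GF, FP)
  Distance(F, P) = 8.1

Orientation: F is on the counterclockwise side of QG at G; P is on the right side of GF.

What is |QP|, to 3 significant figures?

38.6

Q is at the origin; QG runs at -32.8° with length 31.1, so G = 31.1·(cos -32.8°, sin -32.8°) = (26.1, -16.8). ∠QGF = 71.4°, so GF runs at -32.8° + (180° − 71.4°) = 75.8° from the x-axis; with |GF| = 18.7, F = G + 18.7·(cos 75.8°, sin 75.8°) = (30.7, 1.28). The perpendicularity gives FP at right angles to GF; with |FP| = 8.1 on the right of GF, P = F + 8.1·(0.969, -0.245) = (38.6, -0.705). Then |QP| = |P − Q| = 38.6.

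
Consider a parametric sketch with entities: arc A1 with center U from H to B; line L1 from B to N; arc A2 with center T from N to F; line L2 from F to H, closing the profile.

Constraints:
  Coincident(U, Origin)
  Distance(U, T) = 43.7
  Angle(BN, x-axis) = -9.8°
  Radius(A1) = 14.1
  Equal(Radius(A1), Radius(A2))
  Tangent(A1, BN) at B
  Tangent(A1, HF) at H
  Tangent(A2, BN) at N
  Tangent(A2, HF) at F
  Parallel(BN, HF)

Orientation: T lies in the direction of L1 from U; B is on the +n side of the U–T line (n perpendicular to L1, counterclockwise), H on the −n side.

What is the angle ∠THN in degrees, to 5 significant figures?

14.952°

Tangency of A1 to both parallel lines with radius 14.1 puts B and H at U ± 14.1·n: B = (2.4000, 13.894), H = (-2.4000, -13.894). Equal radii place N and F the same way about T: N = T + 14.1·n = (45.462, 6.4561), F = T − 14.1·n = (40.662, -21.332). Then cos ∠THN = HT·HN / (|HT||HN|), giving 14.952°.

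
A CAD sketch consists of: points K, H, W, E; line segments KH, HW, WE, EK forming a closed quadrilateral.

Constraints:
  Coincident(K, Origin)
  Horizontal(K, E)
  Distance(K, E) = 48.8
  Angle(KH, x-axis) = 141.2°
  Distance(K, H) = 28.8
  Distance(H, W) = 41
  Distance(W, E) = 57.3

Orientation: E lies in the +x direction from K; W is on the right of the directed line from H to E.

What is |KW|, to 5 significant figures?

19.847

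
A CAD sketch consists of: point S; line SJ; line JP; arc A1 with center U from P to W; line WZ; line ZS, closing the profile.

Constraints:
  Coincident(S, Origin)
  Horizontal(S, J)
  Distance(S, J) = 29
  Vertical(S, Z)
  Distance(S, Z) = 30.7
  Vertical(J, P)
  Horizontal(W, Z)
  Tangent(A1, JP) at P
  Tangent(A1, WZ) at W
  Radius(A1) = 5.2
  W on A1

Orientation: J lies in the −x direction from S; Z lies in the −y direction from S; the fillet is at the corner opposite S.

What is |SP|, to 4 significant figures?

38.62

S is at the origin; S and J share the same y with |SJ| = 29.0 and J on the −x side, so J = (-29.00, 0.000). SZ is vertical with |SZ| = 30.7 and Z on the −y side, so Z = (0.000, -30.70). The virtual corner opposite S is at (-29.00, -30.70). Since A1 is tangent to JP there, UP ⟂ JP and since A1 is tangent to WZ there, UW ⟂ WZ, with radius 5.2, so the center U sits 5.2 in from both sides at U = (-23.80, -25.50). That places the tangent points at P = (-29.00, -25.50) on JP and W = (-23.80, -30.70) on WZ. Then |SP| = |P − S| = 38.62.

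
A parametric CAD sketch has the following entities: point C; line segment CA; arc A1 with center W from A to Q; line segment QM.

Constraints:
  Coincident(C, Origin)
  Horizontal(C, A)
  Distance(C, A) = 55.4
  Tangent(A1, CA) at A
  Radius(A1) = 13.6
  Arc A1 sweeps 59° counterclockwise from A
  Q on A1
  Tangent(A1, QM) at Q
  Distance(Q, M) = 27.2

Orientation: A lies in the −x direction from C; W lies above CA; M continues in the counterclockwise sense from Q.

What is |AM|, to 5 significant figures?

39.413

C is at the origin; C and A share the same y with |CA| = 55.4 and A on the −x side, so A = (-55.400, 0.0000). Tangency of A1 to CA means the radius WA is perpendicular to CA, so W = A + (0, 13.6) = (-55.400, 13.600). On A1, A sits at bearing -90° from W; a 59° counterclockwise sweep puts Q at bearing -31°, so Q = W + 13.6·(cos -31°, sin -31°) = (-43.743, 6.5955). Since A1 is tangent to QM there, WQ ⟂ QM, so QM runs along (−sin -31°, cos -31°); with |QM| = 27.2, M = (-29.733, 29.910). Then |AM| = |M − A| = 39.413.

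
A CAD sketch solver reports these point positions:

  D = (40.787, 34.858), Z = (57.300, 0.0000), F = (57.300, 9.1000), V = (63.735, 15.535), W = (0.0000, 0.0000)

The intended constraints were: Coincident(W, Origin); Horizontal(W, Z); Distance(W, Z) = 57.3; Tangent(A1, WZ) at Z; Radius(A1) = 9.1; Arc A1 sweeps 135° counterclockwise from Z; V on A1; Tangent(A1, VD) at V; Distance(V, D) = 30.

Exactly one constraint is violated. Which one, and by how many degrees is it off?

Tangent(A1, VD) at V — off by 4.90°.

W = (0.00, 0.00) ✓; W.y = 0.00, Z.y = 0.00 ✓; |WZ| = 57.30 ✓; ∠(FZ, ZW) = 90.00° ✓; |FZ| = 9.100 ✓; bearing(F→V) − bearing(F→Z) = 135.0° ✓; |FV| = 9.100 ✓; ∠(FV, VD) = 85.10° ✗; |VD| = 30.00 ✓.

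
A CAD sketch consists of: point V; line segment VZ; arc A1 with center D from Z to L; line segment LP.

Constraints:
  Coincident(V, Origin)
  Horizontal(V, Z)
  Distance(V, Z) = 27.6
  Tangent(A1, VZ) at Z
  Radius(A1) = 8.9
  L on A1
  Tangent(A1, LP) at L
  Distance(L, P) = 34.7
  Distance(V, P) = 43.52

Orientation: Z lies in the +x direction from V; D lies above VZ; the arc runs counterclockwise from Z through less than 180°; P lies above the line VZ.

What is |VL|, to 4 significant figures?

37.46

V is at the origin; VZ is horizontal with |VZ| = 27.6 and Z on the +x side, so Z = (27.60, 0.000). The tangent condition forces DZ to be normal to VZ, so D = Z + (0, 8.9) = (27.60, 8.900). Since DL ⟂ LP (tangency), |DP| = √(8.9² + 34.7²) = 35.82 regardless of where L sits on A1. So P lies on both circle(V, 43.52) and circle(D, 35.82); the above-VZ intersection is P = (12.89, 41.57). L is the foot of the tangent from P: L = (34.55, 14.46).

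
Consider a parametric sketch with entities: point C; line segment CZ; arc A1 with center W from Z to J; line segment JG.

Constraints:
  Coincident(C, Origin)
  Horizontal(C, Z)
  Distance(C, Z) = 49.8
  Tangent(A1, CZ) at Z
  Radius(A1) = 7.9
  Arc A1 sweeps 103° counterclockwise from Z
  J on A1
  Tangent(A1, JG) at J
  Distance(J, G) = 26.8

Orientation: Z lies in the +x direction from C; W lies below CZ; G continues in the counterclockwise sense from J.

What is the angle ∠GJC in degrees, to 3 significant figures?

116°

C is at the origin; CZ is horizontal with |CZ| = 49.8 and Z on the +x side, so Z = (49.8, 0.00). The tangent condition forces WZ to be normal to CZ, so W = Z + (0, -7.9) = (49.8, -7.90). On A1, Z sits at bearing 90° from W; a 103° counterclockwise sweep puts J at bearing 193°, so J = W + 7.9·(cos 193°, sin 193°) = (42.1, -9.68). Since A1 is tangent to JG there, WJ ⟂ JG, so JG runs along (−sin 193°, cos 193°); with |JG| = 26.8, G = (48.1, -35.8). Then cos ∠GJC = JG·JC / (|JG||JC|), giving 116°.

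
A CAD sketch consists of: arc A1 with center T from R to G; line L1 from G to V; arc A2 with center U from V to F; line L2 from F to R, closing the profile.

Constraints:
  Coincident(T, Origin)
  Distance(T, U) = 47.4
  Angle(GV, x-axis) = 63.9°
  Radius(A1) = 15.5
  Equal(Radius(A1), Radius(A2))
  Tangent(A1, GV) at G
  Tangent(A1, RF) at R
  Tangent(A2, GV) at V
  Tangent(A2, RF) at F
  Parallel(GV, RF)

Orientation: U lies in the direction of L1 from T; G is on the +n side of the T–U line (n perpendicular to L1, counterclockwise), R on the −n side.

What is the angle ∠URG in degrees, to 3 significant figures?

71.9°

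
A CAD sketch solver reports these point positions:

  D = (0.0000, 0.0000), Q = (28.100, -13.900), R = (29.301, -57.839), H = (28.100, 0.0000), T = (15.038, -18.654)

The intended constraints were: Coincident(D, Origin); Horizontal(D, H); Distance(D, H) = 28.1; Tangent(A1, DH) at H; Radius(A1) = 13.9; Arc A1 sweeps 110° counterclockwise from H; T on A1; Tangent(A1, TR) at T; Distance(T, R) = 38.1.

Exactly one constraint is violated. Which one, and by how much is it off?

Distance(T, R) = 38.1 — off by 3.60.

D = (0.00, 0.00) ✓; D.y = 0.00, H.y = 0.00 ✓; |DH| = 28.10 ✓; ∠(QH, HD) = 90.00° ✓; |QH| = 13.90 ✓; bearing(Q→T) − bearing(Q→H) = 110.0° ✓; |QT| = 13.90 ✓; ∠(QT, TR) = 90.00° ✓; |TR| = 41.70 ✗.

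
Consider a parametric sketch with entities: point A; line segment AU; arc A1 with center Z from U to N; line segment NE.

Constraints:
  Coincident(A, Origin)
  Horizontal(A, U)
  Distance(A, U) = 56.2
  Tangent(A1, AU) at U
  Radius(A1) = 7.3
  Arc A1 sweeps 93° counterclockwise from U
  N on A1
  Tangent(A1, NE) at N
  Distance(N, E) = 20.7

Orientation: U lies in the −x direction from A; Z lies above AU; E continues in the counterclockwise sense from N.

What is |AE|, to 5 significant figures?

57.474

A is at the origin; A and U share the same y with |AU| = 56.2 and U on the −x side, so U = (-56.200, 0.0000). Since A1 is tangent to AU there, ZU ⟂ AU, so Z = U + (0, 7.3) = (-56.200, 7.3000). On A1, U sits at bearing -90° from Z; a 93° counterclockwise sweep puts N at bearing 3°, so N = Z + 7.3·(cos 3°, sin 3°) = (-48.910, 7.6821). The tangent condition forces ZN to be normal to NE, so NE runs along (−sin 3°, cos 3°); with |NE| = 20.7, E = (-49.993, 28.354). Then |AE| = |E − A| = 57.474.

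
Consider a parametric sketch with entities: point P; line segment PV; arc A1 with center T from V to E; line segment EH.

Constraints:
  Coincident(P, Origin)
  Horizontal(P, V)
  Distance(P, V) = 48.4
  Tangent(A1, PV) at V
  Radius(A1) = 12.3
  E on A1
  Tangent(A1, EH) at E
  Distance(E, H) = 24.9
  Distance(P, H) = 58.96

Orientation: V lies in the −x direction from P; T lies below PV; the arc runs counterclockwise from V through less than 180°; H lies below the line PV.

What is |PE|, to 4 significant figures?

61.52

Checks: P.y = 0.00, V.y = 0.00 ✓; |TE| = 12.30 ✓; ∠(TE, EH) = 90.00° ✓; |EH| = 24.90 ✓; |PH| = 58.96 ✓.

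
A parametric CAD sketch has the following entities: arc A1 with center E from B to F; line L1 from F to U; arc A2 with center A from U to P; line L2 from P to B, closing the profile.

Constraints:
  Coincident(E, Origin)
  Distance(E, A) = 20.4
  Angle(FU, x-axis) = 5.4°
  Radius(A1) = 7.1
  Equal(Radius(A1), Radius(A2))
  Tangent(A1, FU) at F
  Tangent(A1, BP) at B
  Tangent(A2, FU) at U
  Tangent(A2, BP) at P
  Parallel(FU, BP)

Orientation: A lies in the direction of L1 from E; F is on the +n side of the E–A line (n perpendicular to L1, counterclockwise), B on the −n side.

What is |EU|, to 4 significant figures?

21.60

The slot axis is L1's direction at 5.4°, so u = (cos 5.4°, sin 5.4°) = (0.9956, 0.09411) and n = (−sin 5.4°, cos 5.4°) = (-0.09411, 0.9956). E is at the origin and A lies 20.4 along u from E, so A = 20.4·u = (20.31, 1.920). Tangency of A1 to both parallel lines with radius 7.1 puts F and B at E ± 7.1·n: F = (-0.6682, 7.068), B = (0.6682, -7.068). Equal radii place U and P the same way about A: U = A + 7.1·n = (19.64, 8.988), P = A − 7.1·n = (20.98, -5.149). Then |EU| = |U − E| = 21.60.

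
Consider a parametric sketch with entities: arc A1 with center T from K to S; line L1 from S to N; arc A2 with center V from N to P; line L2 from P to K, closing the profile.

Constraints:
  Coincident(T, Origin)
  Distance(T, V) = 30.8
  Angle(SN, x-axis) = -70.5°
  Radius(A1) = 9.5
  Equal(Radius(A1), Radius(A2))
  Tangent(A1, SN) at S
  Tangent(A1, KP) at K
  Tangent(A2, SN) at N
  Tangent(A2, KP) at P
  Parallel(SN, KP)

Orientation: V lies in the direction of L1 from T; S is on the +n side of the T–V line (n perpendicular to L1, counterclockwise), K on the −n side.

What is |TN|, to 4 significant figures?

32.23

Tangency of A1 to both parallel lines with radius 9.5 puts S and K at T ± 9.5·n: S = (8.955, 3.171), K = (-8.955, -3.171). Equal radii place N and P the same way about V: N = V + 9.5·n = (19.24, -25.86), P = V − 9.5·n = (1.326, -32.20). Then |TN| = |N − T| = 32.23.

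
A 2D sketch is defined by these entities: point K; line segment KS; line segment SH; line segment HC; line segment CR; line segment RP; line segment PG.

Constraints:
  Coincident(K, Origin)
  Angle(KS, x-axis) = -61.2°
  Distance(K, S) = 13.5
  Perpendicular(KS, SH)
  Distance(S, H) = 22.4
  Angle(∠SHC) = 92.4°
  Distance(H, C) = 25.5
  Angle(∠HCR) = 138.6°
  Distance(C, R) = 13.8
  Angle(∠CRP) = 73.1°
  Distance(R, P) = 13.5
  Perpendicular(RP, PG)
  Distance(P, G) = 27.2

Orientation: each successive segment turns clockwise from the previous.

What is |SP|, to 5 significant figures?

26.043

K is at the origin; KS runs at -61.2° with length 13.5, so S = (6.5037, -11.830). The perpendicularity gives SH at right angles to KS, so SH runs at -151.20°; with |SH| = 22.4, H = (-13.126, -22.621). ∠SHC = 92.4° gives HC at 121.20° from the x-axis; with |HC| = 25.5, C = (-26.335, -0.80963). ∠HCR = 138.6° gives CR at 79.800° from the x-axis; with |CR| = 13.8, R = (-23.892, 12.772). ∠CRP = 73.1° gives RP at -27.100° from the x-axis; with |RP| = 13.5, P = (-11.874, 6.6224). Then |SP| = |P − S| = 26.043.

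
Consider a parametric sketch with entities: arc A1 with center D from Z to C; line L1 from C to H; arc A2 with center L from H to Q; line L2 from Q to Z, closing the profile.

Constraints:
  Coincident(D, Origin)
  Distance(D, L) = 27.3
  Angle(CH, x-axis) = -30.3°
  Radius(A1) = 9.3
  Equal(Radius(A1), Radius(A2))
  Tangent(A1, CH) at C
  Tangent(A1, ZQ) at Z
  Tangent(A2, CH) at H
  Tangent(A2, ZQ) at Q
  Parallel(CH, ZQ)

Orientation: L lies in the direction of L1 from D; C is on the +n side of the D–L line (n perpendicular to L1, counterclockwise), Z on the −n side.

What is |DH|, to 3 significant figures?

28.8

The slot axis is L1's direction at -30.3°, so u = (cos -30.3°, sin -30.3°) = (0.863, -0.505) and n = (−sin -30.3°, cos -30.3°) = (0.505, 0.863). D is at the origin and L lies 27.3 along u from D, so L = 27.3·u = (23.6, -13.8). Tangency of A1 to both parallel lines with radius 9.3 puts C and Z at D ± 9.3·n: C = (4.69, 8.03), Z = (-4.69, -8.03). Equal radii place H and Q the same way about L: H = L + 9.3·n = (28.3, -5.74), Q = L − 9.3·n = (18.9, -21.8). Then |DH| = |H − D| = 28.8.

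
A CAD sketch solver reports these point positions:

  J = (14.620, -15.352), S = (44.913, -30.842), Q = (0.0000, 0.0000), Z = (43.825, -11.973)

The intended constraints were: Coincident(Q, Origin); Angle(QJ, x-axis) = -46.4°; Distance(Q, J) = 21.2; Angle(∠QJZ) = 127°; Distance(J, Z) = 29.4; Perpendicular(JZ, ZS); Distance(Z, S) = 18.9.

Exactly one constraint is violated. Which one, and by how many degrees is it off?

Perpendicular(JZ, ZS) — off by 3.30°.

Q = (0.00, 0.00) ✓; QJ at -46.40° ✓; |QJ| = 21.20 ✓; ∠QJZ = 127.0° ✓; |JZ| = 29.40 ✓; ∠(JZ, ZS) = 93.30° ✗; |ZS| = 18.90 ✓.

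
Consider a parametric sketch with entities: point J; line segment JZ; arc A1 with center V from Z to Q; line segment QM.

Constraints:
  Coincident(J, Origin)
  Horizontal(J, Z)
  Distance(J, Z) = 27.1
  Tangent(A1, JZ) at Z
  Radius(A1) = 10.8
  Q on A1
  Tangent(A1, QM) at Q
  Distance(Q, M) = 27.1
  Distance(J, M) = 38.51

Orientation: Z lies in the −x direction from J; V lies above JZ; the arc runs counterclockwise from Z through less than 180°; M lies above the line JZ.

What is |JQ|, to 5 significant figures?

18.899

Checks: |VQ| = 10.80 ✓; ∠(VQ, QM) = 90.00° ✓; |QM| = 27.10 ✓; |JM| = 38.51 ✓.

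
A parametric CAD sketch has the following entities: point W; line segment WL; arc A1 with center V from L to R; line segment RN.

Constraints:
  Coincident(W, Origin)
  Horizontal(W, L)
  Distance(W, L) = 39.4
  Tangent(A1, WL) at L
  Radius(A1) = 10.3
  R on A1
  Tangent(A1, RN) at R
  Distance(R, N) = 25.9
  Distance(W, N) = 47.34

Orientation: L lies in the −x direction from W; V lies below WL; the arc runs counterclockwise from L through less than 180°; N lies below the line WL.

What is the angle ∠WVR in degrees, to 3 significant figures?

153°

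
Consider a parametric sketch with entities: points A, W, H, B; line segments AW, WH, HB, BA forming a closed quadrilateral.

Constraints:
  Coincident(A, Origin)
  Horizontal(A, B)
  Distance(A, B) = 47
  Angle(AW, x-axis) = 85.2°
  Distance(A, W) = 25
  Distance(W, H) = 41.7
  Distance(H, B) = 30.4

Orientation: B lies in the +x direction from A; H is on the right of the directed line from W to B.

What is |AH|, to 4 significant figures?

23.43

A is at the origin; AB is horizontal with |AB| = 47.0 and B in +x, so B = (47.0, 0). AW runs at 85.2° with |AW| = 25.0, so W = (2.092, 24.91). H is determined by |WH| = 41.7 and |HB| = 30.4 together: it lies at the intersection of circle(W, 41.7) and circle(B, 30.4). With |WB| = 51.36, the foot of the radical line on WB is 33.61 from W and the perpendicular offset is √(41.7² − 33.61²) = 24.68. Taking the right-of-WB solution: H = (19.51, -12.98).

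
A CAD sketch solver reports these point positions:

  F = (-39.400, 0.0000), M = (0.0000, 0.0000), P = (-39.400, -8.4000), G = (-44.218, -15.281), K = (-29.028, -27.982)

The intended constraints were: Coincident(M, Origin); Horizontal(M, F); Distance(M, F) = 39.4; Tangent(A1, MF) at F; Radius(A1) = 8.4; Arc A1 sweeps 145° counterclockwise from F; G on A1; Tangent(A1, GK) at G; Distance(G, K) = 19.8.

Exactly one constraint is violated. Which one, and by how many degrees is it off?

Tangent(A1, GK) at G — off by 4.90°.

M = (0.00, 0.00) ✓; M.y = 0.00, F.y = 0.00 ✓; |MF| = 39.40 ✓; ∠(PF, FM) = 90.00° ✓; |PF| = 8.400 ✓; bearing(P→G) − bearing(P→F) = 145.0° ✓; |PG| = 8.400 ✓; ∠(PG, GK) = 94.90° ✗; |GK| = 19.80 ✓.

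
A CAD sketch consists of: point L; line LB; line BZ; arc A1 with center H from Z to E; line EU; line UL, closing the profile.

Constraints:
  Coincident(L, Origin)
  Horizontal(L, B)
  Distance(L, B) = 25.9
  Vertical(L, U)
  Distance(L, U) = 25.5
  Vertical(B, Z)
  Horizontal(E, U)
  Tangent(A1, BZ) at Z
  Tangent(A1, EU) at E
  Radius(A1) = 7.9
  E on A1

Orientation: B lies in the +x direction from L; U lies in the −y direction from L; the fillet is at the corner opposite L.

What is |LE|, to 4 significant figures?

31.21

L is at the origin; L and B share the same y with |LB| = 25.9 and B on the +x side, so B = (25.90, 0.000). LU is vertical with |LU| = 25.5 and U on the −y side, so U = (0.000, -25.50). The virtual corner opposite L is at (25.90, -25.50). Tangency of A1 to BZ means the radius HZ is perpendicular to BZ and since A1 is tangent to EU there, HE ⟂ EU, with radius 7.9, so the center H sits 7.9 in from both sides at H = (18.00, -17.60). That places the tangent points at Z = (25.90, -17.60) on BZ and E = (18.00, -25.50) on EU. Then |LE| = |E − L| = 31.21.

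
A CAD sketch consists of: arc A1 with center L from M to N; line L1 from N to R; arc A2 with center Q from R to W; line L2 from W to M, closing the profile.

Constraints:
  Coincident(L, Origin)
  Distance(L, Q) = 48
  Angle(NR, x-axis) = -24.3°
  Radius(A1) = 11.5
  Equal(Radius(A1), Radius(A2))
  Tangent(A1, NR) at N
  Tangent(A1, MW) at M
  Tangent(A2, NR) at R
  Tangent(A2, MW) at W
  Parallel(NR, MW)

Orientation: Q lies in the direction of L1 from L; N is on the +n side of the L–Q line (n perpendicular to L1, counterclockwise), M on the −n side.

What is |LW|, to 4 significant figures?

49.36

The slot axis is L1's direction at -24.3°, so u = (cos -24.3°, sin -24.3°) = (0.9114, -0.4115) and n = (−sin -24.3°, cos -24.3°) = (0.4115, 0.9114). L is at the origin and Q lies 48.0 along u from L, so Q = 48.0·u = (43.75, -19.75). Tangency of A1 to both parallel lines with radius 11.5 puts N and M at L ± 11.5·n: N = (4.732, 10.48), M = (-4.732, -10.48). Equal radii place R and W the same way about Q: R = Q + 11.5·n = (48.48, -9.272), W = Q − 11.5·n = (39.01, -30.23). Then |LW| = |W − L| = 49.36.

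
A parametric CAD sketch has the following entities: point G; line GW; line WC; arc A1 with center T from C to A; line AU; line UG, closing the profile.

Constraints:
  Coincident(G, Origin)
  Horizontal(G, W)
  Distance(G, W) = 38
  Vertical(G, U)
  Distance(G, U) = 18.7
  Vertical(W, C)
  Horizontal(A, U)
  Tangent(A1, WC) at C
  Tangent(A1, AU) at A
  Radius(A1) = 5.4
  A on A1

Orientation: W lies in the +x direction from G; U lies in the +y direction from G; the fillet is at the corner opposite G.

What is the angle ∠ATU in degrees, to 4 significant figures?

80.59°

G is at the origin; GW is horizontal with |GW| = 38.0 and W on the +x side, so W = (38.00, 0.000). G and U share the same x with |GU| = 18.7 and U on the +y side, so U = (0.000, 18.70). The virtual corner opposite G is at (38.00, 18.70). Tangency of A1 to WC means the radius TC is perpendicular to WC and since A1 is tangent to AU there, TA ⟂ AU, with radius 5.4, so the center T sits 5.4 in from both sides at T = (32.60, 13.30). That places the tangent points at C = (38.00, 13.30) on WC and A = (32.60, 18.70) on AU. Then cos ∠ATU = TA·TU / (|TA||TU|), giving 80.59°.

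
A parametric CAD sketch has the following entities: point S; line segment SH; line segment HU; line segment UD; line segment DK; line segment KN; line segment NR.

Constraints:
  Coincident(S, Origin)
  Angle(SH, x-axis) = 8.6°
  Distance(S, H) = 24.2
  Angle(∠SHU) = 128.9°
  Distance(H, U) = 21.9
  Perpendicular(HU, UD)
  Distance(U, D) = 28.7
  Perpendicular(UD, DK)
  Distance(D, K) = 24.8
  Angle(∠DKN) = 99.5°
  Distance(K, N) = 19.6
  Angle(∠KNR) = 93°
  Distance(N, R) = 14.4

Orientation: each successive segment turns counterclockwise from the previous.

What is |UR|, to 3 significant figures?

15.3

∠DKN = 99.5° gives KN at -39.8° from the x-axis; with |KN| = 19.6, N = (12.7, 3.05). ∠KNR = 93.0° gives NR at 47.2° from the x-axis; with |NR| = 14.4, R = (22.5, 13.6). Then |UR| = |R − U| = 15.3.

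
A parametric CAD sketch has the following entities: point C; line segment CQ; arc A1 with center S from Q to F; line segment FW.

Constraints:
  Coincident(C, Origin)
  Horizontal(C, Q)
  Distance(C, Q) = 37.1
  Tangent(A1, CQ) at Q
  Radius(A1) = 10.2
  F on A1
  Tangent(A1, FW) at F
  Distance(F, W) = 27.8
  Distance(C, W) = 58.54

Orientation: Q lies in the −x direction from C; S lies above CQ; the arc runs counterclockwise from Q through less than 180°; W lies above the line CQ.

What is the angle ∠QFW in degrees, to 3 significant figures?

119°

Checks: |SF| = 10.20 ✓; ∠(SF, FW) = 90.00° ✓; |FW| = 27.80 ✓; |CW| = 58.54 ✓.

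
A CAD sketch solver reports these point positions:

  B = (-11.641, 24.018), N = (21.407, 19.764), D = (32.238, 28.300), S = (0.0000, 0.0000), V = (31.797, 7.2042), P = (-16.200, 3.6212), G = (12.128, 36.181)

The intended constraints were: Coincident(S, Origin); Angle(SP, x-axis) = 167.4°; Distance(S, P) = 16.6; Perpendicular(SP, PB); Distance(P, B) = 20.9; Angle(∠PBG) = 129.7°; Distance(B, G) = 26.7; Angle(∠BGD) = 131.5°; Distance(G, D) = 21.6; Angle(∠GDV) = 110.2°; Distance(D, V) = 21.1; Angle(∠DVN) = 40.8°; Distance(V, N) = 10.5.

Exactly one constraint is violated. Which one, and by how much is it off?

Distance(V, N) = 10.5 — off by 5.80.

S = (0.00, 0.00) ✓; SP at 167.4° ✓; |SP| = 16.60 ✓; ∠(SP, PB) = 90.00° ✓; |PB| = 20.90 ✓; ∠PBG = 129.7° ✓; |BG| = 26.70 ✓; ∠BGD = 131.5° ✓; |GD| = 21.60 ✓; ∠GDV = 110.2° ✓; |DV| = 21.10 ✓; ∠DVN = 40.80° ✓; |VN| = 16.30 ✗.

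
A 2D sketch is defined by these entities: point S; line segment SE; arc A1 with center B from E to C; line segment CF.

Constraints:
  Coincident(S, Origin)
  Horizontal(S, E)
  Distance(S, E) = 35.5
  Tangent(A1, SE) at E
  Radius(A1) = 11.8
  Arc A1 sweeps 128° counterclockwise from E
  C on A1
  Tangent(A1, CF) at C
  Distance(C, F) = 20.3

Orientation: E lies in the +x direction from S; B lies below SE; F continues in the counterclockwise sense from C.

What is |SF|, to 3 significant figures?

52.2

S is at the origin; S and E share the same y with |SE| = 35.5 and E on the +x side, so E = (35.5, 0.00). Since A1 is tangent to SE there, BE ⟂ SE, so B = E + (0, -11.8) = (35.5, -11.8). On A1, E sits at bearing 90° from B; a 128° counterclockwise sweep puts C at bearing 218°, so C = B + 11.8·(cos 218°, sin 218°) = (26.2, -19.1). A1 meets CF tangentially, so BC is at right angles to CF, so CF runs along (−sin 218°, cos 218°); with |CF| = 20.3, F = (38.7, -35.1). Then |SF| = |F − S| = 52.2.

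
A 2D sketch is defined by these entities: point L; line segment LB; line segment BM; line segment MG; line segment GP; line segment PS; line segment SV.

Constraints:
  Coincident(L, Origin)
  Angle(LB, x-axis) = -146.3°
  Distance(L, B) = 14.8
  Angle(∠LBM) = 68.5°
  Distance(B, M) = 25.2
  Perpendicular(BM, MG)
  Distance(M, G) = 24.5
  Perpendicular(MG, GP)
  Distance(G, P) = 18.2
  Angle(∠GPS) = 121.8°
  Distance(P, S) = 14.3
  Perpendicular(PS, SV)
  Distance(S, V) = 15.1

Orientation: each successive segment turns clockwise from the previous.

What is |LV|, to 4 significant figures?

11.63

∠GPS = 121.8° gives PS at -136.0° from the x-axis; with |PS| = 14.3, S = (-0.1321, -6.126). PS is perpendicular to SV, so SV runs at 134.0°; with |SV| = 15.1, V = (-10.62, 4.736). Then |LV| = |V − L| = 11.63.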